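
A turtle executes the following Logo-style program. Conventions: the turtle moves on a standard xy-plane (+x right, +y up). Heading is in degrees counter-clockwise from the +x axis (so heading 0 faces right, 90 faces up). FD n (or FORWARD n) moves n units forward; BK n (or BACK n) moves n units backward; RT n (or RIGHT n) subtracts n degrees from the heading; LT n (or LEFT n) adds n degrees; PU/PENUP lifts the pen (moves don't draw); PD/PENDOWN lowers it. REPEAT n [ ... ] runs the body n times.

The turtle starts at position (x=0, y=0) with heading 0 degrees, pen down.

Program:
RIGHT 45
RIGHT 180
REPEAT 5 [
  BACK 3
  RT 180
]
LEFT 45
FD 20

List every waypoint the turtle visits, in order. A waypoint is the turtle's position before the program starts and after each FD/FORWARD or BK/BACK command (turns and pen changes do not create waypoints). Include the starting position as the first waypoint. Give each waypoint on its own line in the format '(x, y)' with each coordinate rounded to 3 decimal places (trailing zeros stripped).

Answer: (0, 0)
(2.121, -2.121)
(0, 0)
(2.121, -2.121)
(0, 0)
(2.121, -2.121)
(22.121, -2.121)

Derivation:
Executing turtle program step by step:
Start: pos=(0,0), heading=0, pen down
RT 45: heading 0 -> 315
RT 180: heading 315 -> 135
REPEAT 5 [
  -- iteration 1/5 --
  BK 3: (0,0) -> (2.121,-2.121) [heading=135, draw]
  RT 180: heading 135 -> 315
  -- iteration 2/5 --
  BK 3: (2.121,-2.121) -> (0,0) [heading=315, draw]
  RT 180: heading 315 -> 135
  -- iteration 3/5 --
  BK 3: (0,0) -> (2.121,-2.121) [heading=135, draw]
  RT 180: heading 135 -> 315
  -- iteration 4/5 --
  BK 3: (2.121,-2.121) -> (0,0) [heading=315, draw]
  RT 180: heading 315 -> 135
  -- iteration 5/5 --
  BK 3: (0,0) -> (2.121,-2.121) [heading=135, draw]
  RT 180: heading 135 -> 315
]
LT 45: heading 315 -> 0
FD 20: (2.121,-2.121) -> (22.121,-2.121) [heading=0, draw]
Final: pos=(22.121,-2.121), heading=0, 6 segment(s) drawn
Waypoints (7 total):
(0, 0)
(2.121, -2.121)
(0, 0)
(2.121, -2.121)
(0, 0)
(2.121, -2.121)
(22.121, -2.121)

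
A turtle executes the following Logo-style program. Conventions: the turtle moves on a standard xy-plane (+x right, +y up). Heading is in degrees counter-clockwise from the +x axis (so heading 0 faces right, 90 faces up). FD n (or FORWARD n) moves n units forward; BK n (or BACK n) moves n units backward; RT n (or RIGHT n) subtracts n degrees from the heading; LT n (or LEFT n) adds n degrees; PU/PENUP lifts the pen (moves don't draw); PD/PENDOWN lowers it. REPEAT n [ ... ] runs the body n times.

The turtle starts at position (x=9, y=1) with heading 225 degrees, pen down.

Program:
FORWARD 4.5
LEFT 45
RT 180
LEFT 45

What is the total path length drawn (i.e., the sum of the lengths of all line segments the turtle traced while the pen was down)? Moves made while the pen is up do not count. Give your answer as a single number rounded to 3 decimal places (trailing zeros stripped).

Executing turtle program step by step:
Start: pos=(9,1), heading=225, pen down
FD 4.5: (9,1) -> (5.818,-2.182) [heading=225, draw]
LT 45: heading 225 -> 270
RT 180: heading 270 -> 90
LT 45: heading 90 -> 135
Final: pos=(5.818,-2.182), heading=135, 1 segment(s) drawn

Segment lengths:
  seg 1: (9,1) -> (5.818,-2.182), length = 4.5
Total = 4.5

Answer: 4.5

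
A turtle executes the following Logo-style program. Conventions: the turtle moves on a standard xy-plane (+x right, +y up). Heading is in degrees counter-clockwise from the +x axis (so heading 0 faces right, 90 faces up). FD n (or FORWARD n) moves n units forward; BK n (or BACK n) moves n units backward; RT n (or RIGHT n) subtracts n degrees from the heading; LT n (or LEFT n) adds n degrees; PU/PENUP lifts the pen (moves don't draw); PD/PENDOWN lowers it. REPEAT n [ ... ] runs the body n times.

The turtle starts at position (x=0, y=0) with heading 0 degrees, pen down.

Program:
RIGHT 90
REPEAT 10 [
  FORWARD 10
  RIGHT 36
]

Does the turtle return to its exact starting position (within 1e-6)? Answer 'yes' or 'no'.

Answer: yes

Derivation:
Executing turtle program step by step:
Start: pos=(0,0), heading=0, pen down
RT 90: heading 0 -> 270
REPEAT 10 [
  -- iteration 1/10 --
  FD 10: (0,0) -> (0,-10) [heading=270, draw]
  RT 36: heading 270 -> 234
  -- iteration 2/10 --
  FD 10: (0,-10) -> (-5.878,-18.09) [heading=234, draw]
  RT 36: heading 234 -> 198
  -- iteration 3/10 --
  FD 10: (-5.878,-18.09) -> (-15.388,-21.18) [heading=198, draw]
  RT 36: heading 198 -> 162
  -- iteration 4/10 --
  FD 10: (-15.388,-21.18) -> (-24.899,-18.09) [heading=162, draw]
  RT 36: heading 162 -> 126
  -- iteration 5/10 --
  FD 10: (-24.899,-18.09) -> (-30.777,-10) [heading=126, draw]
  RT 36: heading 126 -> 90
  -- iteration 6/10 --
  FD 10: (-30.777,-10) -> (-30.777,0) [heading=90, draw]
  RT 36: heading 90 -> 54
  -- iteration 7/10 --
  FD 10: (-30.777,0) -> (-24.899,8.09) [heading=54, draw]
  RT 36: heading 54 -> 18
  -- iteration 8/10 --
  FD 10: (-24.899,8.09) -> (-15.388,11.18) [heading=18, draw]
  RT 36: heading 18 -> 342
  -- iteration 9/10 --
  FD 10: (-15.388,11.18) -> (-5.878,8.09) [heading=342, draw]
  RT 36: heading 342 -> 306
  -- iteration 10/10 --
  FD 10: (-5.878,8.09) -> (0,0) [heading=306, draw]
  RT 36: heading 306 -> 270
]
Final: pos=(0,0), heading=270, 10 segment(s) drawn

Start position: (0, 0)
Final position: (0, 0)
Distance = 0; < 1e-6 -> CLOSED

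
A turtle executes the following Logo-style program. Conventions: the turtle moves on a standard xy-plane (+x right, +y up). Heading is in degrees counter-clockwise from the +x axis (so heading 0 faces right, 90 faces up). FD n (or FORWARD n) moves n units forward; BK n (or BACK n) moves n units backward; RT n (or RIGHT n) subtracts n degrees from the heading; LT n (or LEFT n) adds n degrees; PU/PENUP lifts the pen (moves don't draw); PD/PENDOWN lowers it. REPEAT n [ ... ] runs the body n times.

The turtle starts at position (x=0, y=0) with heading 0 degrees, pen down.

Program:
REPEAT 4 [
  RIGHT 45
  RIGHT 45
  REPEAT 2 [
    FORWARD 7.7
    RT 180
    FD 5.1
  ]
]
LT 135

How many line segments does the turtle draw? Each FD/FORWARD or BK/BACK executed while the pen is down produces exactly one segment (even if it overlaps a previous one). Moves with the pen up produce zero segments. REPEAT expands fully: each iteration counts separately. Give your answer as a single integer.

Executing turtle program step by step:
Start: pos=(0,0), heading=0, pen down
REPEAT 4 [
  -- iteration 1/4 --
  RT 45: heading 0 -> 315
  RT 45: heading 315 -> 270
  REPEAT 2 [
    -- iteration 1/2 --
    FD 7.7: (0,0) -> (0,-7.7) [heading=270, draw]
    RT 180: heading 270 -> 90
    FD 5.1: (0,-7.7) -> (0,-2.6) [heading=90, draw]
    -- iteration 2/2 --
    FD 7.7: (0,-2.6) -> (0,5.1) [heading=90, draw]
    RT 180: heading 90 -> 270
    FD 5.1: (0,5.1) -> (0,0) [heading=270, draw]
  ]
  -- iteration 2/4 --
  RT 45: heading 270 -> 225
  RT 45: heading 225 -> 180
  REPEAT 2 [
    -- iteration 1/2 --
    FD 7.7: (0,0) -> (-7.7,0) [heading=180, draw]
    RT 180: heading 180 -> 0
    FD 5.1: (-7.7,0) -> (-2.6,0) [heading=0, draw]
    -- iteration 2/2 --
    FD 7.7: (-2.6,0) -> (5.1,0) [heading=0, draw]
    RT 180: heading 0 -> 180
    FD 5.1: (5.1,0) -> (0,0) [heading=180, draw]
  ]
  -- iteration 3/4 --
  RT 45: heading 180 -> 135
  RT 45: heading 135 -> 90
  REPEAT 2 [
    -- iteration 1/2 --
    FD 7.7: (0,0) -> (0,7.7) [heading=90, draw]
    RT 180: heading 90 -> 270
    FD 5.1: (0,7.7) -> (0,2.6) [heading=270, draw]
    -- iteration 2/2 --
    FD 7.7: (0,2.6) -> (0,-5.1) [heading=270, draw]
    RT 180: heading 270 -> 90
    FD 5.1: (0,-5.1) -> (0,0) [heading=90, draw]
  ]
  -- iteration 4/4 --
  RT 45: heading 90 -> 45
  RT 45: heading 45 -> 0
  REPEAT 2 [
    -- iteration 1/2 --
    FD 7.7: (0,0) -> (7.7,0) [heading=0, draw]
    RT 180: heading 0 -> 180
    FD 5.1: (7.7,0) -> (2.6,0) [heading=180, draw]
    -- iteration 2/2 --
    FD 7.7: (2.6,0) -> (-5.1,0) [heading=180, draw]
    RT 180: heading 180 -> 0
    FD 5.1: (-5.1,0) -> (0,0) [heading=0, draw]
  ]
]
LT 135: heading 0 -> 135
Final: pos=(0,0), heading=135, 16 segment(s) drawn
Segments drawn: 16

Answer: 16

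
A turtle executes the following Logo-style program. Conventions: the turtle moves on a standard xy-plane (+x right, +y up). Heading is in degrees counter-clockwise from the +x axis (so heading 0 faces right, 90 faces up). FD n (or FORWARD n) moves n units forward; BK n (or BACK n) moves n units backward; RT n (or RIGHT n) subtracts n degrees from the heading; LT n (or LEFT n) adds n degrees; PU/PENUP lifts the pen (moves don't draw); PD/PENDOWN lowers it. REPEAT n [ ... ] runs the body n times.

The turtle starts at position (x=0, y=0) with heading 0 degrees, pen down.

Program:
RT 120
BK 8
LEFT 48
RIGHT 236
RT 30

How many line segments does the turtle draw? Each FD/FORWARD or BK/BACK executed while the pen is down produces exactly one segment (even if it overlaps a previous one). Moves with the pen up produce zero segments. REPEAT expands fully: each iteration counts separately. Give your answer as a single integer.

Answer: 1

Derivation:
Executing turtle program step by step:
Start: pos=(0,0), heading=0, pen down
RT 120: heading 0 -> 240
BK 8: (0,0) -> (4,6.928) [heading=240, draw]
LT 48: heading 240 -> 288
RT 236: heading 288 -> 52
RT 30: heading 52 -> 22
Final: pos=(4,6.928), heading=22, 1 segment(s) drawn
Segments drawn: 1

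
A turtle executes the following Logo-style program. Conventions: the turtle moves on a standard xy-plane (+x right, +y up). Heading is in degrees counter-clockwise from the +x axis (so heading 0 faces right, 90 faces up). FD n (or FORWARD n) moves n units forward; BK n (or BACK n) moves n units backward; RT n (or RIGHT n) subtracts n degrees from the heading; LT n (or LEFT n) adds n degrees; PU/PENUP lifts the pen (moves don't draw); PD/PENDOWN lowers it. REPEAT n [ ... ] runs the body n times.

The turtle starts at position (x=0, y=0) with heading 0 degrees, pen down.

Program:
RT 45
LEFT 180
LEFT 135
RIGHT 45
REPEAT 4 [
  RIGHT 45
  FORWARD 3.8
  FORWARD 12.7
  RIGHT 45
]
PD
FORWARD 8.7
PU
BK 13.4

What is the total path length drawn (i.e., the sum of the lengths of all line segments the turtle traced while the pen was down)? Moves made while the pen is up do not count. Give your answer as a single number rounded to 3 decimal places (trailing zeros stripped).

Answer: 74.7

Derivation:
Executing turtle program step by step:
Start: pos=(0,0), heading=0, pen down
RT 45: heading 0 -> 315
LT 180: heading 315 -> 135
LT 135: heading 135 -> 270
RT 45: heading 270 -> 225
REPEAT 4 [
  -- iteration 1/4 --
  RT 45: heading 225 -> 180
  FD 3.8: (0,0) -> (-3.8,0) [heading=180, draw]
  FD 12.7: (-3.8,0) -> (-16.5,0) [heading=180, draw]
  RT 45: heading 180 -> 135
  -- iteration 2/4 --
  RT 45: heading 135 -> 90
  FD 3.8: (-16.5,0) -> (-16.5,3.8) [heading=90, draw]
  FD 12.7: (-16.5,3.8) -> (-16.5,16.5) [heading=90, draw]
  RT 45: heading 90 -> 45
  -- iteration 3/4 --
  RT 45: heading 45 -> 0
  FD 3.8: (-16.5,16.5) -> (-12.7,16.5) [heading=0, draw]
  FD 12.7: (-12.7,16.5) -> (0,16.5) [heading=0, draw]
  RT 45: heading 0 -> 315
  -- iteration 4/4 --
  RT 45: heading 315 -> 270
  FD 3.8: (0,16.5) -> (0,12.7) [heading=270, draw]
  FD 12.7: (0,12.7) -> (0,0) [heading=270, draw]
  RT 45: heading 270 -> 225
]
PD: pen down
FD 8.7: (0,0) -> (-6.152,-6.152) [heading=225, draw]
PU: pen up
BK 13.4: (-6.152,-6.152) -> (3.323,3.323) [heading=225, move]
Final: pos=(3.323,3.323), heading=225, 9 segment(s) drawn

Segment lengths:
  seg 1: (0,0) -> (-3.8,0), length = 3.8
  seg 2: (-3.8,0) -> (-16.5,0), length = 12.7
  seg 3: (-16.5,0) -> (-16.5,3.8), length = 3.8
  seg 4: (-16.5,3.8) -> (-16.5,16.5), length = 12.7
  seg 5: (-16.5,16.5) -> (-12.7,16.5), length = 3.8
  seg 6: (-12.7,16.5) -> (0,16.5), length = 12.7
  seg 7: (0,16.5) -> (0,12.7), length = 3.8
  seg 8: (0,12.7) -> (0,0), length = 12.7
  seg 9: (0,0) -> (-6.152,-6.152), length = 8.7
Total = 74.7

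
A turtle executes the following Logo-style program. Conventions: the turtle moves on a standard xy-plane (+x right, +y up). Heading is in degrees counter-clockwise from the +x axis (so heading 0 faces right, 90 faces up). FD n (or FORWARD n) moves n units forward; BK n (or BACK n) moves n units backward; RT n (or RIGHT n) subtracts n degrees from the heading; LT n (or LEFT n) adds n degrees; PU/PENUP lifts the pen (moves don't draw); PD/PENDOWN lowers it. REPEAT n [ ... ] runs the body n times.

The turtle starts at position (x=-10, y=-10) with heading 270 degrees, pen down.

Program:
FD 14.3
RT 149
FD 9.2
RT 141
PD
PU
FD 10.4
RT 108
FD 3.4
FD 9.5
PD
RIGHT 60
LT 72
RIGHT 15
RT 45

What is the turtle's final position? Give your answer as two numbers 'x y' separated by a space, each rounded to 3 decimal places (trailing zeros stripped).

Answer: -12.908 -30.136

Derivation:
Executing turtle program step by step:
Start: pos=(-10,-10), heading=270, pen down
FD 14.3: (-10,-10) -> (-10,-24.3) [heading=270, draw]
RT 149: heading 270 -> 121
FD 9.2: (-10,-24.3) -> (-14.738,-16.414) [heading=121, draw]
RT 141: heading 121 -> 340
PD: pen down
PU: pen up
FD 10.4: (-14.738,-16.414) -> (-4.966,-19.971) [heading=340, move]
RT 108: heading 340 -> 232
FD 3.4: (-4.966,-19.971) -> (-7.059,-22.65) [heading=232, move]
FD 9.5: (-7.059,-22.65) -> (-12.908,-30.136) [heading=232, move]
PD: pen down
RT 60: heading 232 -> 172
LT 72: heading 172 -> 244
RT 15: heading 244 -> 229
RT 45: heading 229 -> 184
Final: pos=(-12.908,-30.136), heading=184, 2 segment(s) drawn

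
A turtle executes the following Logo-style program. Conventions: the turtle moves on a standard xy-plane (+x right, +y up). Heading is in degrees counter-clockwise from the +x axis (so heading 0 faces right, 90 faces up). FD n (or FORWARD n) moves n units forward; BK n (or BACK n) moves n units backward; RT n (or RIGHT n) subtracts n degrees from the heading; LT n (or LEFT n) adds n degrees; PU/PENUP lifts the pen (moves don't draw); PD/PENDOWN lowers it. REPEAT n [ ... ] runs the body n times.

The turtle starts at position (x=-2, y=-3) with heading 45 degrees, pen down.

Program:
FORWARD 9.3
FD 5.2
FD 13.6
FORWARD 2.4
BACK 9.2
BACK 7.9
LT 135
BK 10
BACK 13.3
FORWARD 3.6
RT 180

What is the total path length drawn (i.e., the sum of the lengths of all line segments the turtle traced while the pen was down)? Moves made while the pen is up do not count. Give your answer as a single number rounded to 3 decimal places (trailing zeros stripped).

Executing turtle program step by step:
Start: pos=(-2,-3), heading=45, pen down
FD 9.3: (-2,-3) -> (4.576,3.576) [heading=45, draw]
FD 5.2: (4.576,3.576) -> (8.253,7.253) [heading=45, draw]
FD 13.6: (8.253,7.253) -> (17.87,16.87) [heading=45, draw]
FD 2.4: (17.87,16.87) -> (19.567,18.567) [heading=45, draw]
BK 9.2: (19.567,18.567) -> (13.061,12.061) [heading=45, draw]
BK 7.9: (13.061,12.061) -> (7.475,6.475) [heading=45, draw]
LT 135: heading 45 -> 180
BK 10: (7.475,6.475) -> (17.475,6.475) [heading=180, draw]
BK 13.3: (17.475,6.475) -> (30.775,6.475) [heading=180, draw]
FD 3.6: (30.775,6.475) -> (27.175,6.475) [heading=180, draw]
RT 180: heading 180 -> 0
Final: pos=(27.175,6.475), heading=0, 9 segment(s) drawn

Segment lengths:
  seg 1: (-2,-3) -> (4.576,3.576), length = 9.3
  seg 2: (4.576,3.576) -> (8.253,7.253), length = 5.2
  seg 3: (8.253,7.253) -> (17.87,16.87), length = 13.6
  seg 4: (17.87,16.87) -> (19.567,18.567), length = 2.4
  seg 5: (19.567,18.567) -> (13.061,12.061), length = 9.2
  seg 6: (13.061,12.061) -> (7.475,6.475), length = 7.9
  seg 7: (7.475,6.475) -> (17.475,6.475), length = 10
  seg 8: (17.475,6.475) -> (30.775,6.475), length = 13.3
  seg 9: (30.775,6.475) -> (27.175,6.475), length = 3.6
Total = 74.5

Answer: 74.5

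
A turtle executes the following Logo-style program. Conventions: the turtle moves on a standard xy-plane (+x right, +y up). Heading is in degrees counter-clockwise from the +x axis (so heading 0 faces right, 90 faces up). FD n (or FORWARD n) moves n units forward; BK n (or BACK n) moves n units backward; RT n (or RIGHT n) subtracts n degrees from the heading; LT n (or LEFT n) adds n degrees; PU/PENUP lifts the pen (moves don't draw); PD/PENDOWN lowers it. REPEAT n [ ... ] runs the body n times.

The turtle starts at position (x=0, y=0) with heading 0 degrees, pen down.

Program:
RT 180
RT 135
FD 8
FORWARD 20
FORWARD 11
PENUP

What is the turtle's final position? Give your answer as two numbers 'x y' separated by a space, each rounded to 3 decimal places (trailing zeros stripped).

Answer: 27.577 27.577

Derivation:
Executing turtle program step by step:
Start: pos=(0,0), heading=0, pen down
RT 180: heading 0 -> 180
RT 135: heading 180 -> 45
FD 8: (0,0) -> (5.657,5.657) [heading=45, draw]
FD 20: (5.657,5.657) -> (19.799,19.799) [heading=45, draw]
FD 11: (19.799,19.799) -> (27.577,27.577) [heading=45, draw]
PU: pen up
Final: pos=(27.577,27.577), heading=45, 3 segment(s) drawn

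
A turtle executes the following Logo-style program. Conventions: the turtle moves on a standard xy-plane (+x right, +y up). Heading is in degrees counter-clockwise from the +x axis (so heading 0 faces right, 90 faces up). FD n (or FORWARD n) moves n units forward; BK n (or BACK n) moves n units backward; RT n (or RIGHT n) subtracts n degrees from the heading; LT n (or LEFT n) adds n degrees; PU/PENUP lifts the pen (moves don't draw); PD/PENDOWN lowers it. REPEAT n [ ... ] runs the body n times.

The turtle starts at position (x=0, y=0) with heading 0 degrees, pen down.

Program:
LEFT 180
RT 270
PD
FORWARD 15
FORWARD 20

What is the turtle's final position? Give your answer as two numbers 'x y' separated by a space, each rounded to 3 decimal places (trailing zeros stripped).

Answer: 0 -35

Derivation:
Executing turtle program step by step:
Start: pos=(0,0), heading=0, pen down
LT 180: heading 0 -> 180
RT 270: heading 180 -> 270
PD: pen down
FD 15: (0,0) -> (0,-15) [heading=270, draw]
FD 20: (0,-15) -> (0,-35) [heading=270, draw]
Final: pos=(0,-35), heading=270, 2 segment(s) drawn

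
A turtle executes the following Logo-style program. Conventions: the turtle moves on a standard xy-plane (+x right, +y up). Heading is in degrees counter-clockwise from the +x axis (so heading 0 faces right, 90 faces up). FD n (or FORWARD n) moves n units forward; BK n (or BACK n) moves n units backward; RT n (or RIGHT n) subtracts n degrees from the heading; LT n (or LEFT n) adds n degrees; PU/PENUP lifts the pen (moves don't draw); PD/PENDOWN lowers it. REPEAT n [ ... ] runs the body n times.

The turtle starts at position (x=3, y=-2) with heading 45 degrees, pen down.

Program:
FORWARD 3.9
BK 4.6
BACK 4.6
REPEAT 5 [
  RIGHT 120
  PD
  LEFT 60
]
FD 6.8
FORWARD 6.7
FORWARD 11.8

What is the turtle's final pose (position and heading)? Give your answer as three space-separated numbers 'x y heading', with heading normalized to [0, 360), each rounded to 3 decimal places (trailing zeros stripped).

Executing turtle program step by step:
Start: pos=(3,-2), heading=45, pen down
FD 3.9: (3,-2) -> (5.758,0.758) [heading=45, draw]
BK 4.6: (5.758,0.758) -> (2.505,-2.495) [heading=45, draw]
BK 4.6: (2.505,-2.495) -> (-0.748,-5.748) [heading=45, draw]
REPEAT 5 [
  -- iteration 1/5 --
  RT 120: heading 45 -> 285
  PD: pen down
  LT 60: heading 285 -> 345
  -- iteration 2/5 --
  RT 120: heading 345 -> 225
  PD: pen down
  LT 60: heading 225 -> 285
  -- iteration 3/5 --
  RT 120: heading 285 -> 165
  PD: pen down
  LT 60: heading 165 -> 225
  -- iteration 4/5 --
  RT 120: heading 225 -> 105
  PD: pen down
  LT 60: heading 105 -> 165
  -- iteration 5/5 --
  RT 120: heading 165 -> 45
  PD: pen down
  LT 60: heading 45 -> 105
]
FD 6.8: (-0.748,-5.748) -> (-2.508,0.821) [heading=105, draw]
FD 6.7: (-2.508,0.821) -> (-4.242,7.292) [heading=105, draw]
FD 11.8: (-4.242,7.292) -> (-7.296,18.69) [heading=105, draw]
Final: pos=(-7.296,18.69), heading=105, 6 segment(s) drawn

Answer: -7.296 18.69 105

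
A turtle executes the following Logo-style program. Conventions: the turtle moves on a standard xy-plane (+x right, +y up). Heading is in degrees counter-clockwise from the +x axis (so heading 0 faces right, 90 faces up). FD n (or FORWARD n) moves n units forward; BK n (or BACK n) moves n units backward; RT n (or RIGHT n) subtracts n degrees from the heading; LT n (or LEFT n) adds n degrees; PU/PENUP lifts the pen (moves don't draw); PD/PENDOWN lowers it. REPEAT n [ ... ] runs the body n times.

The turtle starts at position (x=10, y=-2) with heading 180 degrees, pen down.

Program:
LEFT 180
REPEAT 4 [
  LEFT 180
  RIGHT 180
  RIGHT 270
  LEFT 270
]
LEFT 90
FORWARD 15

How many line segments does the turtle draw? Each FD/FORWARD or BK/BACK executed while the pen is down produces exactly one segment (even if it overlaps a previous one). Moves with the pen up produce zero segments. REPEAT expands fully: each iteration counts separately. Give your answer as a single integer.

Answer: 1

Derivation:
Executing turtle program step by step:
Start: pos=(10,-2), heading=180, pen down
LT 180: heading 180 -> 0
REPEAT 4 [
  -- iteration 1/4 --
  LT 180: heading 0 -> 180
  RT 180: heading 180 -> 0
  RT 270: heading 0 -> 90
  LT 270: heading 90 -> 0
  -- iteration 2/4 --
  LT 180: heading 0 -> 180
  RT 180: heading 180 -> 0
  RT 270: heading 0 -> 90
  LT 270: heading 90 -> 0
  -- iteration 3/4 --
  LT 180: heading 0 -> 180
  RT 180: heading 180 -> 0
  RT 270: heading 0 -> 90
  LT 270: heading 90 -> 0
  -- iteration 4/4 --
  LT 180: heading 0 -> 180
  RT 180: heading 180 -> 0
  RT 270: heading 0 -> 90
  LT 270: heading 90 -> 0
]
LT 90: heading 0 -> 90
FD 15: (10,-2) -> (10,13) [heading=90, draw]
Final: pos=(10,13), heading=90, 1 segment(s) drawn
Segments drawn: 1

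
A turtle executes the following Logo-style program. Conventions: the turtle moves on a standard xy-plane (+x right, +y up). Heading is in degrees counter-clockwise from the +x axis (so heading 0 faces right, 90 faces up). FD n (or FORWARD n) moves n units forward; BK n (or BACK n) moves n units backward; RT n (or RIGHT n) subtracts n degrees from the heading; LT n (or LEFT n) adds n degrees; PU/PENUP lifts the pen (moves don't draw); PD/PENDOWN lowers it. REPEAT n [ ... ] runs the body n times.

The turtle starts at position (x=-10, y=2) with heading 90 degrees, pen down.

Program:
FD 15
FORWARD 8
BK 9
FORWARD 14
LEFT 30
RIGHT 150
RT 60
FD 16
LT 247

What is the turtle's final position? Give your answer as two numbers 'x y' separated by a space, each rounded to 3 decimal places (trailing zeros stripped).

Executing turtle program step by step:
Start: pos=(-10,2), heading=90, pen down
FD 15: (-10,2) -> (-10,17) [heading=90, draw]
FD 8: (-10,17) -> (-10,25) [heading=90, draw]
BK 9: (-10,25) -> (-10,16) [heading=90, draw]
FD 14: (-10,16) -> (-10,30) [heading=90, draw]
LT 30: heading 90 -> 120
RT 150: heading 120 -> 330
RT 60: heading 330 -> 270
FD 16: (-10,30) -> (-10,14) [heading=270, draw]
LT 247: heading 270 -> 157
Final: pos=(-10,14), heading=157, 5 segment(s) drawn

Answer: -10 14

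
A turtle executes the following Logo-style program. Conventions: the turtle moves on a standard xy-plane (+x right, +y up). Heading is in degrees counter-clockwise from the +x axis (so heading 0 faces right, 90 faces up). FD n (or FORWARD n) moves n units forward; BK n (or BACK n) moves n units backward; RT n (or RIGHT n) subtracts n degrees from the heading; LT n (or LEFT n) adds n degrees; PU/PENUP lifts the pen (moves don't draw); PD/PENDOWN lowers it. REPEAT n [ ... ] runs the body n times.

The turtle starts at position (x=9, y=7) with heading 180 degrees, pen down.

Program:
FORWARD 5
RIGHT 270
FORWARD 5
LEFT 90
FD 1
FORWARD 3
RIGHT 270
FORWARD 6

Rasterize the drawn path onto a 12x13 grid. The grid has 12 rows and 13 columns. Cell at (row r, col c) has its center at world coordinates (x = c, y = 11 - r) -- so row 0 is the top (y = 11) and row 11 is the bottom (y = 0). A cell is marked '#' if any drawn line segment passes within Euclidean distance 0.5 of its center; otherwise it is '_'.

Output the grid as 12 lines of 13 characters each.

Answer: _____________
_____________
_____________
________#____
____######___
____#___#____
____#___#____
____#___#____
____#___#____
____#####____
_____________
_____________

Derivation:
Segment 0: (9,7) -> (4,7)
Segment 1: (4,7) -> (4,2)
Segment 2: (4,2) -> (5,2)
Segment 3: (5,2) -> (8,2)
Segment 4: (8,2) -> (8,8)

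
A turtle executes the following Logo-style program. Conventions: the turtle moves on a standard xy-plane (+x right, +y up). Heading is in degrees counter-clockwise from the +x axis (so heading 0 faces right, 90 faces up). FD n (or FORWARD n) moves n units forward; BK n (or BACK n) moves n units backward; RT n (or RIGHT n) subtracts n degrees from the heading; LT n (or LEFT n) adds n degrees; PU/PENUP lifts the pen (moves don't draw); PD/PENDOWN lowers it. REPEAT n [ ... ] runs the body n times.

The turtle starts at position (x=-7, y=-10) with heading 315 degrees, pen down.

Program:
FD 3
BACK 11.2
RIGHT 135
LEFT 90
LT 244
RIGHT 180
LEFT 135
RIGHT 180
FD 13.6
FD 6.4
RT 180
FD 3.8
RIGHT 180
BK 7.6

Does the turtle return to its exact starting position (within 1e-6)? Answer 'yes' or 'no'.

Executing turtle program step by step:
Start: pos=(-7,-10), heading=315, pen down
FD 3: (-7,-10) -> (-4.879,-12.121) [heading=315, draw]
BK 11.2: (-4.879,-12.121) -> (-12.798,-4.202) [heading=315, draw]
RT 135: heading 315 -> 180
LT 90: heading 180 -> 270
LT 244: heading 270 -> 154
RT 180: heading 154 -> 334
LT 135: heading 334 -> 109
RT 180: heading 109 -> 289
FD 13.6: (-12.798,-4.202) -> (-8.371,-17.061) [heading=289, draw]
FD 6.4: (-8.371,-17.061) -> (-6.287,-23.112) [heading=289, draw]
RT 180: heading 289 -> 109
FD 3.8: (-6.287,-23.112) -> (-7.524,-19.519) [heading=109, draw]
RT 180: heading 109 -> 289
BK 7.6: (-7.524,-19.519) -> (-9.998,-12.333) [heading=289, draw]
Final: pos=(-9.998,-12.333), heading=289, 6 segment(s) drawn

Start position: (-7, -10)
Final position: (-9.998, -12.333)
Distance = 3.799; >= 1e-6 -> NOT closed

Answer: no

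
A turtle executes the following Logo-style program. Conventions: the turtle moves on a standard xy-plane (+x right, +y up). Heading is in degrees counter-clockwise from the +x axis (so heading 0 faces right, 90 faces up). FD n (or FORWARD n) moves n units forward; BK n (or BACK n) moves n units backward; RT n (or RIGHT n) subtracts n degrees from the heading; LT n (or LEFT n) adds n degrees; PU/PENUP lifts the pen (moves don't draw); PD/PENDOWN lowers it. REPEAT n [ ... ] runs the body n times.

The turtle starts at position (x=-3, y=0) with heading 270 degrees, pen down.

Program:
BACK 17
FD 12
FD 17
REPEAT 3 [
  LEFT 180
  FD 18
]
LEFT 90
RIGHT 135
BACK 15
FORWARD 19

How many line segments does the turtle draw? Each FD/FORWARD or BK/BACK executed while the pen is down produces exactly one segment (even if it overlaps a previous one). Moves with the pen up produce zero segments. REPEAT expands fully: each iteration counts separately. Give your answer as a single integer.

Executing turtle program step by step:
Start: pos=(-3,0), heading=270, pen down
BK 17: (-3,0) -> (-3,17) [heading=270, draw]
FD 12: (-3,17) -> (-3,5) [heading=270, draw]
FD 17: (-3,5) -> (-3,-12) [heading=270, draw]
REPEAT 3 [
  -- iteration 1/3 --
  LT 180: heading 270 -> 90
  FD 18: (-3,-12) -> (-3,6) [heading=90, draw]
  -- iteration 2/3 --
  LT 180: heading 90 -> 270
  FD 18: (-3,6) -> (-3,-12) [heading=270, draw]
  -- iteration 3/3 --
  LT 180: heading 270 -> 90
  FD 18: (-3,-12) -> (-3,6) [heading=90, draw]
]
LT 90: heading 90 -> 180
RT 135: heading 180 -> 45
BK 15: (-3,6) -> (-13.607,-4.607) [heading=45, draw]
FD 19: (-13.607,-4.607) -> (-0.172,8.828) [heading=45, draw]
Final: pos=(-0.172,8.828), heading=45, 8 segment(s) drawn
Segments drawn: 8

Answer: 8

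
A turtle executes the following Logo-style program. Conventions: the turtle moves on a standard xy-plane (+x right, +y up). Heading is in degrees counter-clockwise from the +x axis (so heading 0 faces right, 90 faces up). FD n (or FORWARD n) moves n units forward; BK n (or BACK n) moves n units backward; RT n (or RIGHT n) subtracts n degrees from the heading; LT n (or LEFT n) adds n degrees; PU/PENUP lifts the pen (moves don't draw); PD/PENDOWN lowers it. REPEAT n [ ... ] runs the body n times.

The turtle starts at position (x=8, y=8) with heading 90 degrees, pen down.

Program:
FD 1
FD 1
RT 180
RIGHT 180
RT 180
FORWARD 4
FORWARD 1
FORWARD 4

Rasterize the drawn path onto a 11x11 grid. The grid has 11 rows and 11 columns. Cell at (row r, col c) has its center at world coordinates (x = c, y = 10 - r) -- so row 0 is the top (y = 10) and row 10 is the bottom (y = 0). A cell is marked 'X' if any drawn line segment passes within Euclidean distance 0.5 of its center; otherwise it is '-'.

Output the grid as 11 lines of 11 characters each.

Answer: --------X--
--------X--
--------X--
--------X--
--------X--
--------X--
--------X--
--------X--
--------X--
--------X--
-----------

Derivation:
Segment 0: (8,8) -> (8,9)
Segment 1: (8,9) -> (8,10)
Segment 2: (8,10) -> (8,6)
Segment 3: (8,6) -> (8,5)
Segment 4: (8,5) -> (8,1)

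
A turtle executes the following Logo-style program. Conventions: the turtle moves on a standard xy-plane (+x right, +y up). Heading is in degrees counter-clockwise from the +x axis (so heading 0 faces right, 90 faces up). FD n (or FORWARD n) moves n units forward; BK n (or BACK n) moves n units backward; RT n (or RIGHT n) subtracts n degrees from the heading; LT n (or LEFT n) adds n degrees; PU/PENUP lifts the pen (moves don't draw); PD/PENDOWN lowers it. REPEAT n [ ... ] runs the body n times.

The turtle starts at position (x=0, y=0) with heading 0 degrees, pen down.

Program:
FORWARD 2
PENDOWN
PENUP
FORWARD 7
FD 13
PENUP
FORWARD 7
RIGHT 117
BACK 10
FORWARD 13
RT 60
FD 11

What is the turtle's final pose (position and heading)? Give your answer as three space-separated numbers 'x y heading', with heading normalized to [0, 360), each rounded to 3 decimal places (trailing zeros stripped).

Answer: 16.653 -3.249 183

Derivation:
Executing turtle program step by step:
Start: pos=(0,0), heading=0, pen down
FD 2: (0,0) -> (2,0) [heading=0, draw]
PD: pen down
PU: pen up
FD 7: (2,0) -> (9,0) [heading=0, move]
FD 13: (9,0) -> (22,0) [heading=0, move]
PU: pen up
FD 7: (22,0) -> (29,0) [heading=0, move]
RT 117: heading 0 -> 243
BK 10: (29,0) -> (33.54,8.91) [heading=243, move]
FD 13: (33.54,8.91) -> (27.638,-2.673) [heading=243, move]
RT 60: heading 243 -> 183
FD 11: (27.638,-2.673) -> (16.653,-3.249) [heading=183, move]
Final: pos=(16.653,-3.249), heading=183, 1 segment(s) drawn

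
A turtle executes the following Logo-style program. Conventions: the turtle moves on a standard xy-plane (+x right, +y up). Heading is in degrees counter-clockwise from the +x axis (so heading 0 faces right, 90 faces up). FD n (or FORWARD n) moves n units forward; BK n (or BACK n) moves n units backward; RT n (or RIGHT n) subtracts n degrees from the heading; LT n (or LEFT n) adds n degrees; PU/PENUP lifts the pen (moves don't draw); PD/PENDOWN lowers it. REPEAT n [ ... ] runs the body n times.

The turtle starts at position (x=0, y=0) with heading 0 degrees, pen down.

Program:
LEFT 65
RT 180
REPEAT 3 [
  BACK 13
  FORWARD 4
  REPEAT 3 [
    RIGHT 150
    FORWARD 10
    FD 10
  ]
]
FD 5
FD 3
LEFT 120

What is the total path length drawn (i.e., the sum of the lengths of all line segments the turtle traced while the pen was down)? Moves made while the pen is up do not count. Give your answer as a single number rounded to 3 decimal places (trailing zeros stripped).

Answer: 239

Derivation:
Executing turtle program step by step:
Start: pos=(0,0), heading=0, pen down
LT 65: heading 0 -> 65
RT 180: heading 65 -> 245
REPEAT 3 [
  -- iteration 1/3 --
  BK 13: (0,0) -> (5.494,11.782) [heading=245, draw]
  FD 4: (5.494,11.782) -> (3.804,8.157) [heading=245, draw]
  REPEAT 3 [
    -- iteration 1/3 --
    RT 150: heading 245 -> 95
    FD 10: (3.804,8.157) -> (2.932,18.119) [heading=95, draw]
    FD 10: (2.932,18.119) -> (2.06,28.081) [heading=95, draw]
    -- iteration 2/3 --
    RT 150: heading 95 -> 305
    FD 10: (2.06,28.081) -> (7.796,19.889) [heading=305, draw]
    FD 10: (7.796,19.889) -> (13.532,11.698) [heading=305, draw]
    -- iteration 3/3 --
    RT 150: heading 305 -> 155
    FD 10: (13.532,11.698) -> (4.469,15.924) [heading=155, draw]
    FD 10: (4.469,15.924) -> (-4.594,20.15) [heading=155, draw]
  ]
  -- iteration 2/3 --
  BK 13: (-4.594,20.15) -> (7.188,14.656) [heading=155, draw]
  FD 4: (7.188,14.656) -> (3.563,16.346) [heading=155, draw]
  REPEAT 3 [
    -- iteration 1/3 --
    RT 150: heading 155 -> 5
    FD 10: (3.563,16.346) -> (13.525,17.218) [heading=5, draw]
    FD 10: (13.525,17.218) -> (23.486,18.09) [heading=5, draw]
    -- iteration 2/3 --
    RT 150: heading 5 -> 215
    FD 10: (23.486,18.09) -> (15.295,12.354) [heading=215, draw]
    FD 10: (15.295,12.354) -> (7.103,6.618) [heading=215, draw]
    -- iteration 3/3 --
    RT 150: heading 215 -> 65
    FD 10: (7.103,6.618) -> (11.33,15.681) [heading=65, draw]
    FD 10: (11.33,15.681) -> (15.556,24.744) [heading=65, draw]
  ]
  -- iteration 3/3 --
  BK 13: (15.556,24.744) -> (10.062,12.962) [heading=65, draw]
  FD 4: (10.062,12.962) -> (11.752,16.587) [heading=65, draw]
  REPEAT 3 [
    -- iteration 1/3 --
    RT 150: heading 65 -> 275
    FD 10: (11.752,16.587) -> (12.624,6.625) [heading=275, draw]
    FD 10: (12.624,6.625) -> (13.495,-3.336) [heading=275, draw]
    -- iteration 2/3 --
    RT 150: heading 275 -> 125
    FD 10: (13.495,-3.336) -> (7.76,4.855) [heading=125, draw]
    FD 10: (7.76,4.855) -> (2.024,13.047) [heading=125, draw]
    -- iteration 3/3 --
    RT 150: heading 125 -> 335
    FD 10: (2.024,13.047) -> (11.087,8.82) [heading=335, draw]
    FD 10: (11.087,8.82) -> (20.15,4.594) [heading=335, draw]
  ]
]
FD 5: (20.15,4.594) -> (24.682,2.481) [heading=335, draw]
FD 3: (24.682,2.481) -> (27.4,1.213) [heading=335, draw]
LT 120: heading 335 -> 95
Final: pos=(27.4,1.213), heading=95, 26 segment(s) drawn

Segment lengths:
  seg 1: (0,0) -> (5.494,11.782), length = 13
  seg 2: (5.494,11.782) -> (3.804,8.157), length = 4
  seg 3: (3.804,8.157) -> (2.932,18.119), length = 10
  seg 4: (2.932,18.119) -> (2.06,28.081), length = 10
  seg 5: (2.06,28.081) -> (7.796,19.889), length = 10
  seg 6: (7.796,19.889) -> (13.532,11.698), length = 10
  seg 7: (13.532,11.698) -> (4.469,15.924), length = 10
  seg 8: (4.469,15.924) -> (-4.594,20.15), length = 10
  seg 9: (-4.594,20.15) -> (7.188,14.656), length = 13
  seg 10: (7.188,14.656) -> (3.563,16.346), length = 4
  seg 11: (3.563,16.346) -> (13.525,17.218), length = 10
  seg 12: (13.525,17.218) -> (23.486,18.09), length = 10
  seg 13: (23.486,18.09) -> (15.295,12.354), length = 10
  seg 14: (15.295,12.354) -> (7.103,6.618), length = 10
  seg 15: (7.103,6.618) -> (11.33,15.681), length = 10
  seg 16: (11.33,15.681) -> (15.556,24.744), length = 10
  seg 17: (15.556,24.744) -> (10.062,12.962), length = 13
  seg 18: (10.062,12.962) -> (11.752,16.587), length = 4
  seg 19: (11.752,16.587) -> (12.624,6.625), length = 10
  seg 20: (12.624,6.625) -> (13.495,-3.336), length = 10
  seg 21: (13.495,-3.336) -> (7.76,4.855), length = 10
  seg 22: (7.76,4.855) -> (2.024,13.047), length = 10
  seg 23: (2.024,13.047) -> (11.087,8.82), length = 10
  seg 24: (11.087,8.82) -> (20.15,4.594), length = 10
  seg 25: (20.15,4.594) -> (24.682,2.481), length = 5
  seg 26: (24.682,2.481) -> (27.4,1.213), length = 3
Total = 239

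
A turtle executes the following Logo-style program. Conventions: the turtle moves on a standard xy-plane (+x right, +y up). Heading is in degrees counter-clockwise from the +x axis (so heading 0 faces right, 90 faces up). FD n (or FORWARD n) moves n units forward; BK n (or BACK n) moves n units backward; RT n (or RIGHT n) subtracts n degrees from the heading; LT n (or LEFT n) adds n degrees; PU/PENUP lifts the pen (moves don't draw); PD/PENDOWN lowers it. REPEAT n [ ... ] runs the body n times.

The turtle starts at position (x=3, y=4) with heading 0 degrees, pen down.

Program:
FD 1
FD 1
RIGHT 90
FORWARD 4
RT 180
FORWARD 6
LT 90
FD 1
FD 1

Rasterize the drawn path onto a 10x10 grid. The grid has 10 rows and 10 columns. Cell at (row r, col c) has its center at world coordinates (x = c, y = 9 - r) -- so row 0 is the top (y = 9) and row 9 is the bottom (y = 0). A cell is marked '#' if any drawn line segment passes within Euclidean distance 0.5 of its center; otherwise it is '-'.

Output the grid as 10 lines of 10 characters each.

Answer: ----------
----------
----------
---###----
-----#----
---###----
-----#----
-----#----
-----#----
-----#----

Derivation:
Segment 0: (3,4) -> (4,4)
Segment 1: (4,4) -> (5,4)
Segment 2: (5,4) -> (5,0)
Segment 3: (5,0) -> (5,6)
Segment 4: (5,6) -> (4,6)
Segment 5: (4,6) -> (3,6)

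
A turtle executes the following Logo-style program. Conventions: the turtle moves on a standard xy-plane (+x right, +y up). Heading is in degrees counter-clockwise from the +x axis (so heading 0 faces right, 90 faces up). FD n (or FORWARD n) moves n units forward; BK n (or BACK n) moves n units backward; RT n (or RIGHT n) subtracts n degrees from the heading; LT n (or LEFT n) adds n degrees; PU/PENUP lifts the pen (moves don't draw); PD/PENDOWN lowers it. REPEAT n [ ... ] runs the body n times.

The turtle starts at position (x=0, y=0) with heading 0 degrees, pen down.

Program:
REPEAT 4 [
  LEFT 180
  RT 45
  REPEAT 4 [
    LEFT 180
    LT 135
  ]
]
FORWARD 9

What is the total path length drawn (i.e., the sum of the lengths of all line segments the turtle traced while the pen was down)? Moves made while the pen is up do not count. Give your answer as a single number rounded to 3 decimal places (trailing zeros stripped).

Executing turtle program step by step:
Start: pos=(0,0), heading=0, pen down
REPEAT 4 [
  -- iteration 1/4 --
  LT 180: heading 0 -> 180
  RT 45: heading 180 -> 135
  REPEAT 4 [
    -- iteration 1/4 --
    LT 180: heading 135 -> 315
    LT 135: heading 315 -> 90
    -- iteration 2/4 --
    LT 180: heading 90 -> 270
    LT 135: heading 270 -> 45
    -- iteration 3/4 --
    LT 180: heading 45 -> 225
    LT 135: heading 225 -> 0
    -- iteration 4/4 --
    LT 180: heading 0 -> 180
    LT 135: heading 180 -> 315
  ]
  -- iteration 2/4 --
  LT 180: heading 315 -> 135
  RT 45: heading 135 -> 90
  REPEAT 4 [
    -- iteration 1/4 --
    LT 180: heading 90 -> 270
    LT 135: heading 270 -> 45
    -- iteration 2/4 --
    LT 180: heading 45 -> 225
    LT 135: heading 225 -> 0
    -- iteration 3/4 --
    LT 180: heading 0 -> 180
    LT 135: heading 180 -> 315
    -- iteration 4/4 --
    LT 180: heading 315 -> 135
    LT 135: heading 135 -> 270
  ]
  -- iteration 3/4 --
  LT 180: heading 270 -> 90
  RT 45: heading 90 -> 45
  REPEAT 4 [
    -- iteration 1/4 --
    LT 180: heading 45 -> 225
    LT 135: heading 225 -> 0
    -- iteration 2/4 --
    LT 180: heading 0 -> 180
    LT 135: heading 180 -> 315
    -- iteration 3/4 --
    LT 180: heading 315 -> 135
    LT 135: heading 135 -> 270
    -- iteration 4/4 --
    LT 180: heading 270 -> 90
    LT 135: heading 90 -> 225
  ]
  -- iteration 4/4 --
  LT 180: heading 225 -> 45
  RT 45: heading 45 -> 0
  REPEAT 4 [
    -- iteration 1/4 --
    LT 180: heading 0 -> 180
    LT 135: heading 180 -> 315
    -- iteration 2/4 --
    LT 180: heading 315 -> 135
    LT 135: heading 135 -> 270
    -- iteration 3/4 --
    LT 180: heading 270 -> 90
    LT 135: heading 90 -> 225
    -- iteration 4/4 --
    LT 180: heading 225 -> 45
    LT 135: heading 45 -> 180
  ]
]
FD 9: (0,0) -> (-9,0) [heading=180, draw]
Final: pos=(-9,0), heading=180, 1 segment(s) drawn

Segment lengths:
  seg 1: (0,0) -> (-9,0), length = 9
Total = 9

Answer: 9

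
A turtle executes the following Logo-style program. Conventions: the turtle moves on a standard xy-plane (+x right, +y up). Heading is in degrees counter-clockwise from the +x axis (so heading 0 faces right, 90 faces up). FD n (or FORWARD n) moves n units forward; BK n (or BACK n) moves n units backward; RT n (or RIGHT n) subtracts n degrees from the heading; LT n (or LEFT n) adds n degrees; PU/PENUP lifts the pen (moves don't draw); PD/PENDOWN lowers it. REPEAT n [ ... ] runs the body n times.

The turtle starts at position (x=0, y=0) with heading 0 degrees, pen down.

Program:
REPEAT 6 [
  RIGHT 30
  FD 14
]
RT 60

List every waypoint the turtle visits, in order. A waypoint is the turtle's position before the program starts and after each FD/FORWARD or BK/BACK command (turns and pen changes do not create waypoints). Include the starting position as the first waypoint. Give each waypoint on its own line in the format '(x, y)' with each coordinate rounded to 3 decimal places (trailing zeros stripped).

Answer: (0, 0)
(12.124, -7)
(19.124, -19.124)
(19.124, -33.124)
(12.124, -45.249)
(0, -52.249)
(-14, -52.249)

Derivation:
Executing turtle program step by step:
Start: pos=(0,0), heading=0, pen down
REPEAT 6 [
  -- iteration 1/6 --
  RT 30: heading 0 -> 330
  FD 14: (0,0) -> (12.124,-7) [heading=330, draw]
  -- iteration 2/6 --
  RT 30: heading 330 -> 300
  FD 14: (12.124,-7) -> (19.124,-19.124) [heading=300, draw]
  -- iteration 3/6 --
  RT 30: heading 300 -> 270
  FD 14: (19.124,-19.124) -> (19.124,-33.124) [heading=270, draw]
  -- iteration 4/6 --
  RT 30: heading 270 -> 240
  FD 14: (19.124,-33.124) -> (12.124,-45.249) [heading=240, draw]
  -- iteration 5/6 --
  RT 30: heading 240 -> 210
  FD 14: (12.124,-45.249) -> (0,-52.249) [heading=210, draw]
  -- iteration 6/6 --
  RT 30: heading 210 -> 180
  FD 14: (0,-52.249) -> (-14,-52.249) [heading=180, draw]
]
RT 60: heading 180 -> 120
Final: pos=(-14,-52.249), heading=120, 6 segment(s) drawn
Waypoints (7 total):
(0, 0)
(12.124, -7)
(19.124, -19.124)
(19.124, -33.124)
(12.124, -45.249)
(0, -52.249)
(-14, -52.249)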